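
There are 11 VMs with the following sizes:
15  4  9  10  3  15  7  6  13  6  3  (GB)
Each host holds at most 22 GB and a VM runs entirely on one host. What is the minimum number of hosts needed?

Total = 15 + 15 + 13 + 10 + 9 + 7 + 6 + 6 + 4 + 3 + 3 = 91 GB.
Lower bound: ⌈91/22⌉ = 5 hosts.
A packing using 5 hosts:
  host 1: 15 + 7 = 22
  host 2: 15 + 6 = 21
  host 3: 13 + 9 = 22
  host 4: 10 + 6 + 4 = 20
  host 5: 3 + 3 = 6
This matches the lower bound, so 5 is optimal.

5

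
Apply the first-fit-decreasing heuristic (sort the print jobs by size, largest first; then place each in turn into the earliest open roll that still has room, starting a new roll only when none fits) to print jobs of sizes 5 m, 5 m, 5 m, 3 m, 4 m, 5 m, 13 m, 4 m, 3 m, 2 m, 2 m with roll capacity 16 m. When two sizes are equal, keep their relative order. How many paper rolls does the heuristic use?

Sorted descending: 13, 5, 5, 5, 5, 4, 4, 3, 3, 2, 2.
  13 → roll 1 (new)  [load 13/16]
  5 → roll 2 (new)  [load 5/16]
  5 → roll 2  [load 10/16]
  5 → roll 2  [load 15/16]
  5 → roll 3 (new)  [load 5/16]
  4 → roll 3  [load 9/16]
  4 → roll 3  [load 13/16]
  3 → roll 1  [load 16/16]
  3 → roll 3  [load 16/16]
  2 → roll 4 (new)  [load 2/16]
  2 → roll 4  [load 4/16]
4 paper rolls opened.

4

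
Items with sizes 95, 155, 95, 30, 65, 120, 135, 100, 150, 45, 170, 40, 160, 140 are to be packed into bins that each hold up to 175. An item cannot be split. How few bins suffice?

Total = 170 + 160 + 155 + 150 + 140 + 135 + 120 + 100 + 95 + 95 + 65 + 45 + 40 + 30 = 1500.
Lower bound: ⌈1500/175⌉ = 9 bins.
Also, 10 items each exceed 175/2, and no two of those can share a bin, so at least 10 bins are needed.
A packing using 10 bins:
  bin 1: 170 = 170
  bin 2: 160 = 160
  bin 3: 155 = 155
  bin 4: 150 = 150
  bin 5: 140 + 30 = 170
  bin 6: 135 + 40 = 175
  bin 7: 120 + 45 = 165
  bin 8: 100 + 65 = 165
  bin 9: 95 = 95
  bin 10: 95 = 95
This matches the lower bound, so 10 is optimal.

10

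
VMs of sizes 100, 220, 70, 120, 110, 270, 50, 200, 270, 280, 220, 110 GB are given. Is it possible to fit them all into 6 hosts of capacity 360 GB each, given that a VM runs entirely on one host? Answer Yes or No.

Total = 2020 GB; ⌈2020/360⌉ = 6.
The bound of 6 does not rule out 6, but exhaustive search shows no assignment into 6 hosts of capacity 360 GB exists — the minimum is 7.

No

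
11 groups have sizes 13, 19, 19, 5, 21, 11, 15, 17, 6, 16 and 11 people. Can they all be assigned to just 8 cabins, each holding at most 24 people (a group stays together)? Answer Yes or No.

Yes

A valid assignment using 8 cabins:
  cabin 1: 21 = 21
  cabin 2: 19 + 5 = 24
  cabin 3: 19 = 19
  cabin 4: 17 + 6 = 23
  cabin 5: 16 = 16
  cabin 6: 15 = 15
  cabin 7: 13 + 11 = 24
  cabin 8: 11 = 11
Every load is within 24 people, so 8 cabins suffice.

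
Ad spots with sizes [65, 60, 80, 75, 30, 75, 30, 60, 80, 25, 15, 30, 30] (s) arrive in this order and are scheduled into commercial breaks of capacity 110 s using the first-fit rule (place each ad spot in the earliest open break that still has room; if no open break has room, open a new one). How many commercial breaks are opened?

  65 → break 1 (new)  [load 65/110]
  60 → break 2 (new)  [load 60/110]
  80 → break 3 (new)  [load 80/110]
  75 → break 4 (new)  [load 75/110]
  30 → break 1  [load 95/110]
  75 → break 5 (new)  [load 75/110]
  30 → break 2  [load 90/110]
  60 → break 6 (new)  [load 60/110]
  80 → break 7 (new)  [load 80/110]
  25 → break 3  [load 105/110]
  15 → break 1  [load 110/110]
  30 → break 4  [load 105/110]
  30 → break 5  [load 105/110]
7 commercial breaks opened.

7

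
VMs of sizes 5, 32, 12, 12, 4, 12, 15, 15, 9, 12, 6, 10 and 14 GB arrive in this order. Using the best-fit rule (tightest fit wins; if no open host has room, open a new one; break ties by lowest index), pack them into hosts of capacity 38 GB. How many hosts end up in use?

  5 → host 1 (new)  [load 5/38]
  32 → host 1  [load 37/38]
  12 → host 2 (new)  [load 12/38]
  12 → host 2  [load 24/38]
  4 → host 2  [load 28/38]
  12 → host 3 (new)  [load 12/38]
  15 → host 3  [load 27/38]
  15 → host 4 (new)  [load 15/38]
  9 → host 2  [load 37/38]
  12 → host 4  [load 27/38]
  6 → host 3  [load 33/38]
  10 → host 4  [load 37/38]
  14 → host 5 (new)  [load 14/38]
5 hosts opened.

5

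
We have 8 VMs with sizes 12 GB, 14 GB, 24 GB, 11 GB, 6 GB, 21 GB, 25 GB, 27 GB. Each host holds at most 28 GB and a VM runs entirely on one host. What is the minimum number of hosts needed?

6

Total = 27 + 25 + 24 + 21 + 14 + 12 + 11 + 6 = 140 GB.
Lower bound: ⌈140/28⌉ = 5 hosts.
A packing using 6 hosts:
  host 1: 27 = 27
  host 2: 25 = 25
  host 3: 24 = 24
  host 4: 21 + 6 = 27
  host 5: 14 + 12 = 26
  host 6: 11 = 11
No arrangement into 5 hosts stays within capacity, so 6 is optimal.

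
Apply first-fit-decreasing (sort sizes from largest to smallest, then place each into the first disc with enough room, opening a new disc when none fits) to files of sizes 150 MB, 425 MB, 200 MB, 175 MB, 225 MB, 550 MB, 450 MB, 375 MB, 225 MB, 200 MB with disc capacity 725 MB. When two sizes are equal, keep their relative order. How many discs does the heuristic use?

5

Sorted descending: 550, 450, 425, 375, 225, 225, 200, 200, 175, 150.
  550 → disc 1 (new)  [load 550/725]
  450 → disc 2 (new)  [load 450/725]
  425 → disc 3 (new)  [load 425/725]
  375 → disc 4 (new)  [load 375/725]
  225 → disc 2  [load 675/725]
  225 → disc 3  [load 650/725]
  200 → disc 4  [load 575/725]
  200 → disc 5 (new)  [load 200/725]
  175 → disc 1  [load 725/725]
  150 → disc 4  [load 725/725]
5 discs opened.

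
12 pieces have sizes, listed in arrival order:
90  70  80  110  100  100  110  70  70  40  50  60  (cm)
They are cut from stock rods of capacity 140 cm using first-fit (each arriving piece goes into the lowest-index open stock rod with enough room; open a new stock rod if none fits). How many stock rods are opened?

  90 → stock rod 1 (new)  [load 90/140]
  70 → stock rod 2 (new)  [load 70/140]
  80 → stock rod 3 (new)  [load 80/140]
  110 → stock rod 4 (new)  [load 110/140]
  100 → stock rod 5 (new)  [load 100/140]
  100 → stock rod 6 (new)  [load 100/140]
  110 → stock rod 7 (new)  [load 110/140]
  70 → stock rod 2  [load 140/140]
  70 → stock rod 8 (new)  [load 70/140]
  40 → stock rod 1  [load 130/140]
  50 → stock rod 3  [load 130/140]
  60 → stock rod 8  [load 130/140]
8 stock rods opened.

8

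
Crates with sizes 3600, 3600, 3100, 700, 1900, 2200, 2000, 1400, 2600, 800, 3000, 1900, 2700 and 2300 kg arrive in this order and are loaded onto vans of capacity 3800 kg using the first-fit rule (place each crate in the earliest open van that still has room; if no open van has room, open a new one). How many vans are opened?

  3600 → van 1 (new)  [load 3600/3800]
  3600 → van 2 (new)  [load 3600/3800]
  3100 → van 3 (new)  [load 3100/3800]
  700 → van 3  [load 3800/3800]
  1900 → van 4 (new)  [load 1900/3800]
  2200 → van 5 (new)  [load 2200/3800]
  2000 → van 6 (new)  [load 2000/3800]
  1400 → van 4  [load 3300/3800]
  2600 → van 7 (new)  [load 2600/3800]
  800 → van 5  [load 3000/3800]
  3000 → van 8 (new)  [load 3000/3800]
  1900 → van 9 (new)  [load 1900/3800]
  2700 → van 10 (new)  [load 2700/3800]
  2300 → van 11 (new)  [load 2300/3800]
11 vans opened.

11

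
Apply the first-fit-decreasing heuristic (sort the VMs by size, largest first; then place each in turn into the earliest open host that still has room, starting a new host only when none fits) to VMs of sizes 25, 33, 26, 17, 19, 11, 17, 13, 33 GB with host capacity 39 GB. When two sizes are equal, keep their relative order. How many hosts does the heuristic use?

Sorted descending: 33, 33, 26, 25, 19, 17, 17, 13, 11.
  33 → host 1 (new)  [load 33/39]
  33 → host 2 (new)  [load 33/39]
  26 → host 3 (new)  [load 26/39]
  25 → host 4 (new)  [load 25/39]
  19 → host 5 (new)  [load 19/39]
  17 → host 5  [load 36/39]
  17 → host 6 (new)  [load 17/39]
  13 → host 3  [load 39/39]
  11 → host 4  [load 36/39]
6 hosts opened.

6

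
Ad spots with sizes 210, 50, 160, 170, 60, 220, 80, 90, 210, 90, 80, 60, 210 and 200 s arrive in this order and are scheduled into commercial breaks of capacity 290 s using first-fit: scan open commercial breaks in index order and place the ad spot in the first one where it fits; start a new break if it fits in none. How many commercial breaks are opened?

8

  210 → break 1 (new)  [load 210/290]
  50 → break 1  [load 260/290]
  160 → break 2 (new)  [load 160/290]
  170 → break 3 (new)  [load 170/290]
  60 → break 2  [load 220/290]
  220 → break 4 (new)  [load 220/290]
  80 → break 3  [load 250/290]
  90 → break 5 (new)  [load 90/290]
  210 → break 6 (new)  [load 210/290]
  90 → break 5  [load 180/290]
  80 → break 5  [load 260/290]
  60 → break 2  [load 280/290]
  210 → break 7 (new)  [load 210/290]
  200 → break 8 (new)  [load 200/290]
8 commercial breaks opened.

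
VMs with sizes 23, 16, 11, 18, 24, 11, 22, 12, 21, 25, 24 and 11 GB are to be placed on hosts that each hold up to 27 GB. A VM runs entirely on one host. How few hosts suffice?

10

Total = 25 + 24 + 24 + 23 + 22 + 21 + 18 + 16 + 12 + 11 + 11 + 11 = 218 GB.
Lower bound: ⌈218/27⌉ = 9 hosts.
A packing using 10 hosts:
  host 1: 25 = 25
  host 2: 24 = 24
  host 3: 24 = 24
  host 4: 23 = 23
  host 5: 22 = 22
  host 6: 21 = 21
  host 7: 18 = 18
  host 8: 16 + 11 = 27
  host 9: 12 + 11 = 23
  host 10: 11 = 11
No arrangement into 9 hosts stays within capacity, so 10 is optimal.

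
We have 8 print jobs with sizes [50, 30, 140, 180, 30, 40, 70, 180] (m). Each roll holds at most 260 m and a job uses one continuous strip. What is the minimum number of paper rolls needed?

Total = 180 + 180 + 140 + 70 + 50 + 40 + 30 + 30 = 720 m.
Lower bound: ⌈720/260⌉ = 3 paper rolls.
A packing using 3 paper rolls:
  roll 1: 180 + 70 = 250
  roll 2: 180 + 50 + 30 = 260
  roll 3: 140 + 40 + 30 = 210
This matches the lower bound, so 3 is optimal.

3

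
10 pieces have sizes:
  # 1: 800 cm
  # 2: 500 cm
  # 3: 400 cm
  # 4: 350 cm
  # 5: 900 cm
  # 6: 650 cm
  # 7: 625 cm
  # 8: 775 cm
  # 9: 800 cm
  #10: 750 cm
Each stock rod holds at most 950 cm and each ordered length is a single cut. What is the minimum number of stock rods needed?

9

Total = 900 + 800 + 800 + 775 + 750 + 650 + 625 + 500 + 400 + 350 = 6550 cm.
Lower bound: ⌈6550/950⌉ = 7 stock rods.
Also, 8 pieces each exceed 475 cm, and no two of those can share a stock rod, so at least 8 stock rods are needed.
A packing using 9 stock rods:
  stock rod 1: 900 = 900
  stock rod 2: 800 = 800
  stock rod 3: 800 = 800
  stock rod 4: 775 = 775
  stock rod 5: 750 = 750
  stock rod 6: 650 = 650
  stock rod 7: 625 = 625
  stock rod 8: 500 + 400 = 900
  stock rod 9: 350 = 350
No arrangement into 8 stock rods stays within capacity, so 9 is optimal.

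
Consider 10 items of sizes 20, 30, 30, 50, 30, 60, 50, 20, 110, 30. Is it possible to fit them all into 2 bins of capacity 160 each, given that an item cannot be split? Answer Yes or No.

Total = 430; ⌈430/160⌉ = 3.
At least 3 bins are required, but only 2 are allowed.

No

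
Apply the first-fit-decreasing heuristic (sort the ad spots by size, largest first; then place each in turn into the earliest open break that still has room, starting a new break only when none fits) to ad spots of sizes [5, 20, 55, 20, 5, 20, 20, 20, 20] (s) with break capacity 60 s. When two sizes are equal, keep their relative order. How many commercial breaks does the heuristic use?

4

Sorted descending: 55, 20, 20, 20, 20, 20, 20, 5, 5.
  55 → break 1 (new)  [load 55/60]
  20 → break 2 (new)  [load 20/60]
  20 → break 2  [load 40/60]
  20 → break 2  [load 60/60]
  20 → break 3 (new)  [load 20/60]
  20 → break 3  [load 40/60]
  20 → break 3  [load 60/60]
  5 → break 1  [load 60/60]
  5 → break 4 (new)  [load 5/60]
4 commercial breaks opened.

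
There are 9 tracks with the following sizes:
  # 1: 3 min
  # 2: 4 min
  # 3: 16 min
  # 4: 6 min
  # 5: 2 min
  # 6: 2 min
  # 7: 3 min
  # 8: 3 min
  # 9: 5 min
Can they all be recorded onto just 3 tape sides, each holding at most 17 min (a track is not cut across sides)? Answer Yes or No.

A valid assignment using 3 tape sides:
  side 1: 16 = 16
  side 2: 6 + 5 + 4 + 2 = 17
  side 3: 3 + 3 + 3 + 2 = 11
Every load is within 17 min, so 3 tape sides suffice.

Yes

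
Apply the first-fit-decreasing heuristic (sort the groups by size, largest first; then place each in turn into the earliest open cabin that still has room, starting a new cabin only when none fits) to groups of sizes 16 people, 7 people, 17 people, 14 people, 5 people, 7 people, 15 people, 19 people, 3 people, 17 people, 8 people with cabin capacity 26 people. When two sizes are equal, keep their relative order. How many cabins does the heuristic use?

6

Sorted descending: 19, 17, 17, 16, 15, 14, 8, 7, 7, 5, 3.
  19 → cabin 1 (new)  [load 19/26]
  17 → cabin 2 (new)  [load 17/26]
  17 → cabin 3 (new)  [load 17/26]
  16 → cabin 4 (new)  [load 16/26]
  15 → cabin 5 (new)  [load 15/26]
  14 → cabin 6 (new)  [load 14/26]
  8 → cabin 2  [load 25/26]
  7 → cabin 1  [load 26/26]
  7 → cabin 3  [load 24/26]
  5 → cabin 4  [load 21/26]
  3 → cabin 4  [load 24/26]
6 cabins opened.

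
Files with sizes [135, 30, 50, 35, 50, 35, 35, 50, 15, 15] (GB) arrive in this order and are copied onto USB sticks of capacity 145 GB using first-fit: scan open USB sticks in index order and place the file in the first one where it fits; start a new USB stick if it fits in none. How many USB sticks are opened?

4

  135 → USB stick 1 (new)  [load 135/145]
  30 → USB stick 2 (new)  [load 30/145]
  50 → USB stick 2  [load 80/145]
  35 → USB stick 2  [load 115/145]
  50 → USB stick 3 (new)  [load 50/145]
  35 → USB stick 3  [load 85/145]
  35 → USB stick 3  [load 120/145]
  50 → USB stick 4 (new)  [load 50/145]
  15 → USB stick 2  [load 130/145]
  15 → USB stick 2  [load 145/145]
4 USB sticks opened.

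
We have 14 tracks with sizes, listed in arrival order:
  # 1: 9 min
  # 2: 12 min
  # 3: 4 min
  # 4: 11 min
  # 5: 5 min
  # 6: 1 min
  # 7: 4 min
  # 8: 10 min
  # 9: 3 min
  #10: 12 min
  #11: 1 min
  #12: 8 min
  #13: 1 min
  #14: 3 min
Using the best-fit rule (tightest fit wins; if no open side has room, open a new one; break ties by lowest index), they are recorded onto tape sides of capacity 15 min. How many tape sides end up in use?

6

  9 → side 1 (new)  [load 9/15]
  12 → side 2 (new)  [load 12/15]
  4 → side 1  [load 13/15]
  11 → side 3 (new)  [load 11/15]
  5 → side 4 (new)  [load 5/15]
  1 → side 1  [load 14/15]
  4 → side 3  [load 15/15]
  10 → side 4  [load 15/15]
  3 → side 2  [load 15/15]
  12 → side 5 (new)  [load 12/15]
  1 → side 1  [load 15/15]
  8 → side 6 (new)  [load 8/15]
  1 → side 5  [load 13/15]
  3 → side 6  [load 11/15]
6 tape sides opened.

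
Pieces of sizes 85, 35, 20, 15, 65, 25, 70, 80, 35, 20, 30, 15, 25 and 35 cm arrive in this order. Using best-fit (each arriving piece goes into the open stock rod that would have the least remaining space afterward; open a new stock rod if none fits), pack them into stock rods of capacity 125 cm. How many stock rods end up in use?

5

  85 → stock rod 1 (new)  [load 85/125]
  35 → stock rod 1  [load 120/125]
  20 → stock rod 2 (new)  [load 20/125]
  15 → stock rod 2  [load 35/125]
  65 → stock rod 2  [load 100/125]
  25 → stock rod 2  [load 125/125]
  70 → stock rod 3 (new)  [load 70/125]
  80 → stock rod 4 (new)  [load 80/125]
  35 → stock rod 4  [load 115/125]
  20 → stock rod 3  [load 90/125]
  30 → stock rod 3  [load 120/125]
  15 → stock rod 5 (new)  [load 15/125]
  25 → stock rod 5  [load 40/125]
  35 → stock rod 5  [load 75/125]
5 stock rods opened.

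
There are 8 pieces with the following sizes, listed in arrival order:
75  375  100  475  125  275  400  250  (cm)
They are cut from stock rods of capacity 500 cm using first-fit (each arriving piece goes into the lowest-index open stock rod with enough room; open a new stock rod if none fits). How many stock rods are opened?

  75 → stock rod 1 (new)  [load 75/500]
  375 → stock rod 1  [load 450/500]
  100 → stock rod 2 (new)  [load 100/500]
  475 → stock rod 3 (new)  [load 475/500]
  125 → stock rod 2  [load 225/500]
  275 → stock rod 2  [load 500/500]
  400 → stock rod 4 (new)  [load 400/500]
  250 → stock rod 5 (new)  [load 250/500]
5 stock rods opened.

5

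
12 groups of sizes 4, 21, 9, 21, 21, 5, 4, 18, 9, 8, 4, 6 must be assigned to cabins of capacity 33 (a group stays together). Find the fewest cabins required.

Total = 21 + 21 + 21 + 18 + 9 + 9 + 8 + 6 + 5 + 4 + 4 + 4 = 130.
Lower bound: ⌈130/33⌉ = 4 cabins.
A packing using 5 cabins:
  cabin 1: 21 + 9 = 30
  cabin 2: 21 + 9 = 30
  cabin 3: 21 + 8 + 4 = 33
  cabin 4: 18 + 6 + 5 + 4 = 33
  cabin 5: 4 = 4
No arrangement into 4 cabins stays within capacity, so 5 is optimal.

5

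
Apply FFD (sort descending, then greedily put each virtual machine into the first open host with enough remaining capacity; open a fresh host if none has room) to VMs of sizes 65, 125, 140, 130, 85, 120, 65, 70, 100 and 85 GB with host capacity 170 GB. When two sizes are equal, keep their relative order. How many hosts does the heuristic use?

7

Sorted descending: 140, 130, 125, 120, 100, 85, 85, 70, 65, 65.
  140 → host 1 (new)  [load 140/170]
  130 → host 2 (new)  [load 130/170]
  125 → host 3 (new)  [load 125/170]
  120 → host 4 (new)  [load 120/170]
  100 → host 5 (new)  [load 100/170]
  85 → host 6 (new)  [load 85/170]
  85 → host 6  [load 170/170]
  70 → host 5  [load 170/170]
  65 → host 7 (new)  [load 65/170]
  65 → host 7  [load 130/170]
7 hosts opened.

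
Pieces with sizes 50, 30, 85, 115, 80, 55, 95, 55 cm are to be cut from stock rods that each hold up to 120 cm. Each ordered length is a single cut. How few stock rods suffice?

Total = 115 + 95 + 85 + 80 + 55 + 55 + 50 + 30 = 565 cm.
Lower bound: ⌈565/120⌉ = 5 stock rods.
A packing using 6 stock rods:
  stock rod 1: 115 = 115
  stock rod 2: 95 = 95
  stock rod 3: 85 + 30 = 115
  stock rod 4: 80 = 80
  stock rod 5: 55 + 55 = 110
  stock rod 6: 50 = 50
No arrangement into 5 stock rods stays within capacity, so 6 is optimal.

6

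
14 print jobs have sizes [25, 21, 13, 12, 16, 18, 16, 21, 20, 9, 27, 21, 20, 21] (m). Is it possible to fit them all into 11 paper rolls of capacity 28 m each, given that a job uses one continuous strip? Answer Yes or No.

Total = 260 m; ⌈260/28⌉ = 10.
11 print jobs each exceed half the capacity and cannot share a roll, forcing at least 11 paper rolls.
The bound of 11 does not rule out 11, but exhaustive search shows no assignment into 11 paper rolls of capacity 28 m exists — the minimum is 12.

No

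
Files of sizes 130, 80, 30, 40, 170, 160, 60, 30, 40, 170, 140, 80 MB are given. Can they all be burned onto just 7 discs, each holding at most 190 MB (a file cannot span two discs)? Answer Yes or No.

Yes

A valid assignment using 7 discs:
  disc 1: 170 = 170
  disc 2: 170 = 170
  disc 3: 160 + 30 = 190
  disc 4: 140 + 40 = 180
  disc 5: 130 + 60 = 190
  disc 6: 80 + 80 + 30 = 190
  disc 7: 40 = 40
Every load is within 190 MB, so 7 discs suffice.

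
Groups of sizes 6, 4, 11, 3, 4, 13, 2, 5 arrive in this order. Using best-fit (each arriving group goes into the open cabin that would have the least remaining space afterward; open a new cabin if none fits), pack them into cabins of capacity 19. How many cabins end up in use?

  6 → cabin 1 (new)  [load 6/19]
  4 → cabin 1  [load 10/19]
  11 → cabin 2 (new)  [load 11/19]
  3 → cabin 2  [load 14/19]
  4 → cabin 2  [load 18/19]
  13 → cabin 3 (new)  [load 13/19]
  2 → cabin 3  [load 15/19]
  5 → cabin 1  [load 15/19]
3 cabins opened.

3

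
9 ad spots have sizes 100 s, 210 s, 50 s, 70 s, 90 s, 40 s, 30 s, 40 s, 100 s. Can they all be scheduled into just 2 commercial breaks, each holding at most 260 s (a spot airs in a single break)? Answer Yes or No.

Total = 730 s; ⌈730/260⌉ = 3.
At least 3 commercial breaks are required, but only 2 are allowed.

No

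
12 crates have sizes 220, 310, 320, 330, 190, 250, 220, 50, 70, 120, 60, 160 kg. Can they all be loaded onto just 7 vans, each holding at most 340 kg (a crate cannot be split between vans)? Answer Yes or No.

No

Total = 2300 kg; ⌈2300/340⌉ = 7.
The bound of 7 does not rule out 7, but exhaustive search shows no assignment into 7 vans of capacity 340 kg exists — the minimum is 8.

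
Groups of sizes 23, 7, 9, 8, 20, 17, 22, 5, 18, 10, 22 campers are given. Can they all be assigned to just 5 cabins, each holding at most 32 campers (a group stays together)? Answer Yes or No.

Total = 161 campers; ⌈161/32⌉ = 6.
At least 6 cabins are required, but only 5 are allowed.

No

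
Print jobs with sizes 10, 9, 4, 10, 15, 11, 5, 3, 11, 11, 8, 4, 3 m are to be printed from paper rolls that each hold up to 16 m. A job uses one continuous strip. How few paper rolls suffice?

8

Total = 15 + 11 + 11 + 11 + 10 + 10 + 9 + 8 + 5 + 4 + 4 + 3 + 3 = 104 m.
Lower bound: ⌈104/16⌉ = 7 paper rolls.
A packing using 8 paper rolls:
  roll 1: 15 = 15
  roll 2: 11 + 5 = 16
  roll 3: 11 + 4 = 15
  roll 4: 11 + 4 = 15
  roll 5: 10 + 3 + 3 = 16
  roll 6: 10 = 10
  roll 7: 9 = 9
  roll 8: 8 = 8
No arrangement into 7 paper rolls stays within capacity, so 8 is optimal.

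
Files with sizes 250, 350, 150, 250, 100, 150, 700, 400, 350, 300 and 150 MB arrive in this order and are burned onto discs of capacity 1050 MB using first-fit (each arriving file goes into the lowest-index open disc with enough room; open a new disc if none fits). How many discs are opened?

  250 → disc 1 (new)  [load 250/1050]
  350 → disc 1  [load 600/1050]
  150 → disc 1  [load 750/1050]
  250 → disc 1  [load 1000/1050]
  100 → disc 2 (new)  [load 100/1050]
  150 → disc 2  [load 250/1050]
  700 → disc 2  [load 950/1050]
  400 → disc 3 (new)  [load 400/1050]
  350 → disc 3  [load 750/1050]
  300 → disc 3  [load 1050/1050]
  150 → disc 4 (new)  [load 150/1050]
4 discs opened.

4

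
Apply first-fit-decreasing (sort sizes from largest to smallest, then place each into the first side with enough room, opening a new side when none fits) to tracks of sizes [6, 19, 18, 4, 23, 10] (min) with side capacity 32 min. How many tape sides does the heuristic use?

3

Sorted descending: 23, 19, 18, 10, 6, 4.
  23 → side 1 (new)  [load 23/32]
  19 → side 2 (new)  [load 19/32]
  18 → side 3 (new)  [load 18/32]
  10 → side 2  [load 29/32]
  6 → side 1  [load 29/32]
  4 → side 3  [load 22/32]
3 tape sides opened.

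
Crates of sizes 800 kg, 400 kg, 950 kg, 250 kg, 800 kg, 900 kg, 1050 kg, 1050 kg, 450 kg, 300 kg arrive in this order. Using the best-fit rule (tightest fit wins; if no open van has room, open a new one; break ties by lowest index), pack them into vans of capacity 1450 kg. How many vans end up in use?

6

  800 → van 1 (new)  [load 800/1450]
  400 → van 1  [load 1200/1450]
  950 → van 2 (new)  [load 950/1450]
  250 → van 1  [load 1450/1450]
  800 → van 3 (new)  [load 800/1450]
  900 → van 4 (new)  [load 900/1450]
  1050 → van 5 (new)  [load 1050/1450]
  1050 → van 6 (new)  [load 1050/1450]
  450 → van 2  [load 1400/1450]
  300 → van 5  [load 1350/1450]
6 vans opened.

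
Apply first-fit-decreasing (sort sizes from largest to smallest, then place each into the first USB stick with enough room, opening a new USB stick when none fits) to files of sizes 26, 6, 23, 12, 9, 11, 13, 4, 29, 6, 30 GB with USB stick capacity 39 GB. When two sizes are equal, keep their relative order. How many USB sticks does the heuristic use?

Sorted descending: 30, 29, 26, 23, 13, 12, 11, 9, 6, 6, 4.
  30 → USB stick 1 (new)  [load 30/39]
  29 → USB stick 2 (new)  [load 29/39]
  26 → USB stick 3 (new)  [load 26/39]
  23 → USB stick 4 (new)  [load 23/39]
  13 → USB stick 3  [load 39/39]
  12 → USB stick 4  [load 35/39]
  11 → USB stick 5 (new)  [load 11/39]
  9 → USB stick 1  [load 39/39]
  6 → USB stick 2  [load 35/39]
  6 → USB stick 5  [load 17/39]
  4 → USB stick 2  [load 39/39]
5 USB sticks opened.

5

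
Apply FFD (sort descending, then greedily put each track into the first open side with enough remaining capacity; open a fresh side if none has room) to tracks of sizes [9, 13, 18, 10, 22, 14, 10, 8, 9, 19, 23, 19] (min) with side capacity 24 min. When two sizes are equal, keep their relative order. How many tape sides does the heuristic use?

9

Sorted descending: 23, 22, 19, 19, 18, 14, 13, 10, 10, 9, 9, 8.
  23 → side 1 (new)  [load 23/24]
  22 → side 2 (new)  [load 22/24]
  19 → side 3 (new)  [load 19/24]
  19 → side 4 (new)  [load 19/24]
  18 → side 5 (new)  [load 18/24]
  14 → side 6 (new)  [load 14/24]
  13 → side 7 (new)  [load 13/24]
  10 → side 6  [load 24/24]
  10 → side 7  [load 23/24]
  9 → side 8 (new)  [load 9/24]
  9 → side 8  [load 18/24]
  8 → side 9 (new)  [load 8/24]
9 tape sides opened.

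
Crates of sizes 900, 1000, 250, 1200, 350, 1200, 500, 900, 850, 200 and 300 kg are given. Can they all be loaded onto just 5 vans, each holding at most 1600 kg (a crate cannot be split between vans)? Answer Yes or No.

No

Total = 7650 kg; ⌈7650/1600⌉ = 5.
6 crates each exceed half the capacity and cannot share a van, forcing at least 6 vans.
At least 6 vans are required, but only 5 are allowed.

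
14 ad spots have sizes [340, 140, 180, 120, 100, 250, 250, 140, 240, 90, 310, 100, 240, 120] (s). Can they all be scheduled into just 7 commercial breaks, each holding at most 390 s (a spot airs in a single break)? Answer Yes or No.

No

Total = 2620 s; ⌈2620/390⌉ = 7.
The bound of 7 does not rule out 7, but exhaustive search shows no assignment into 7 commercial breaks of capacity 390 s exists — the minimum is 8.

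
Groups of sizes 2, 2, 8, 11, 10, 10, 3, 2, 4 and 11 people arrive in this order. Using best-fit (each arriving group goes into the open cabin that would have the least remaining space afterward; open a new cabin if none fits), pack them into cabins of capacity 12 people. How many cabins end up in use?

6

  2 → cabin 1 (new)  [load 2/12]
  2 → cabin 1  [load 4/12]
  8 → cabin 1  [load 12/12]
  11 → cabin 2 (new)  [load 11/12]
  10 → cabin 3 (new)  [load 10/12]
  10 → cabin 4 (new)  [load 10/12]
  3 → cabin 5 (new)  [load 3/12]
  2 → cabin 3  [load 12/12]
  4 → cabin 5  [load 7/12]
  11 → cabin 6 (new)  [load 11/12]
6 cabins opened.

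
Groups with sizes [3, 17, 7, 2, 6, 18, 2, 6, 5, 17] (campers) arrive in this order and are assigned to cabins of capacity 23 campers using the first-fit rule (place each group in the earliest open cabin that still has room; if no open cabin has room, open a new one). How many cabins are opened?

4

  3 → cabin 1 (new)  [load 3/23]
  17 → cabin 1  [load 20/23]
  7 → cabin 2 (new)  [load 7/23]
  2 → cabin 1  [load 22/23]
  6 → cabin 2  [load 13/23]
  18 → cabin 3 (new)  [load 18/23]
  2 → cabin 2  [load 15/23]
  6 → cabin 2  [load 21/23]
  5 → cabin 3  [load 23/23]
  17 → cabin 4 (new)  [load 17/23]
4 cabins opened.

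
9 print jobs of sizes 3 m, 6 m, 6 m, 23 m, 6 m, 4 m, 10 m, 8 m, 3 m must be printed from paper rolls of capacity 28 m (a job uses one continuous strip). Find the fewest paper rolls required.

3

Total = 23 + 10 + 8 + 6 + 6 + 6 + 4 + 3 + 3 = 69 m.
Lower bound: ⌈69/28⌉ = 3 paper rolls.
A packing using 3 paper rolls:
  roll 1: 23 + 4 = 27
  roll 2: 10 + 8 + 6 + 3 = 27
  roll 3: 6 + 6 + 3 = 15
This matches the lower bound, so 3 is optimal.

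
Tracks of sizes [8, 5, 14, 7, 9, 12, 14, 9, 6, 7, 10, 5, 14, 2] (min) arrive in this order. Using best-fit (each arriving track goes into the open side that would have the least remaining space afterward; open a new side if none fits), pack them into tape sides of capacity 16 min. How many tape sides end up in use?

9

  8 → side 1 (new)  [load 8/16]
  5 → side 1  [load 13/16]
  14 → side 2 (new)  [load 14/16]
  7 → side 3 (new)  [load 7/16]
  9 → side 3  [load 16/16]
  12 → side 4 (new)  [load 12/16]
  14 → side 5 (new)  [load 14/16]
  9 → side 6 (new)  [load 9/16]
  6 → side 6  [load 15/16]
  7 → side 7 (new)  [load 7/16]
  10 → side 8 (new)  [load 10/16]
  5 → side 8  [load 15/16]
  14 → side 9 (new)  [load 14/16]
  2 → side 2  [load 16/16]
9 tape sides opened.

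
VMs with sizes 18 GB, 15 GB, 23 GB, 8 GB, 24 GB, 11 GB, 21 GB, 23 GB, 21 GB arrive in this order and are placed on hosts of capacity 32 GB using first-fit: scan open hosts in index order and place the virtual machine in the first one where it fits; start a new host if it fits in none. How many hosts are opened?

  18 → host 1 (new)  [load 18/32]
  15 → host 2 (new)  [load 15/32]
  23 → host 3 (new)  [load 23/32]
  8 → host 1  [load 26/32]
  24 → host 4 (new)  [load 24/32]
  11 → host 2  [load 26/32]
  21 → host 5 (new)  [load 21/32]
  23 → host 6 (new)  [load 23/32]
  21 → host 7 (new)  [load 21/32]
7 hosts opened.

7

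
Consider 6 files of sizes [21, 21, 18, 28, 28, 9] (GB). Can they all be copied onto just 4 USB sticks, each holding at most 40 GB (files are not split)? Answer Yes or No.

A valid assignment using 4 USB sticks:
  USB stick 1: 28 + 9 = 37
  USB stick 2: 28 = 28
  USB stick 3: 21 + 18 = 39
  USB stick 4: 21 = 21
Every load is within 40 GB, so 4 USB sticks suffice.

Yes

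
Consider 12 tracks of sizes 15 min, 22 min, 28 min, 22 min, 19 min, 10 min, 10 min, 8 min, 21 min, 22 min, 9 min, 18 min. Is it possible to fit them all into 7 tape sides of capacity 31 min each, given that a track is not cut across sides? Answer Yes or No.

Total = 204 min; ⌈204/31⌉ = 7.
The bound of 7 does not rule out 7, but exhaustive search shows no assignment into 7 tape sides of capacity 31 min exists — the minimum is 8.

No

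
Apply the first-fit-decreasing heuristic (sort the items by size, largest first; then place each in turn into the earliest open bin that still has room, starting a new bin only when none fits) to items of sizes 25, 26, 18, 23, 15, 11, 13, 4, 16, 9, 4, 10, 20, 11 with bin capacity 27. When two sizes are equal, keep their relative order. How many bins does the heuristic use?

Sorted descending: 26, 25, 23, 20, 18, 16, 15, 13, 11, 11, 10, 9, 4, 4.
  26 → bin 1 (new)  [load 26/27]
  25 → bin 2 (new)  [load 25/27]
  23 → bin 3 (new)  [load 23/27]
  20 → bin 4 (new)  [load 20/27]
  18 → bin 5 (new)  [load 18/27]
  16 → bin 6 (new)  [load 16/27]
  15 → bin 7 (new)  [load 15/27]
  13 → bin 8 (new)  [load 13/27]
  11 → bin 6  [load 27/27]
  11 → bin 7  [load 26/27]
  10 → bin 8  [load 23/27]
  9 → bin 5  [load 27/27]
  4 → bin 3  [load 27/27]
  4 → bin 4  [load 24/27]
8 bins opened.

8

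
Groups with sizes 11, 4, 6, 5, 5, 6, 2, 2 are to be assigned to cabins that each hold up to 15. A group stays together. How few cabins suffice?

3

Total = 11 + 6 + 6 + 5 + 5 + 4 + 2 + 2 = 41.
Lower bound: ⌈41/15⌉ = 3 cabins.
A packing using 3 cabins:
  cabin 1: 11 + 4 = 15
  cabin 2: 6 + 6 + 2 = 14
  cabin 3: 5 + 5 + 2 = 12
This matches the lower bound, so 3 is optimal.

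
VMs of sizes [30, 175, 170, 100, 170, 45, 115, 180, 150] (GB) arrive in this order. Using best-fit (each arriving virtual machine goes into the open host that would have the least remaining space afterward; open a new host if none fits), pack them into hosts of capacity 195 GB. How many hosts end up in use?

7

  30 → host 1 (new)  [load 30/195]
  175 → host 2 (new)  [load 175/195]
  170 → host 3 (new)  [load 170/195]
  100 → host 1  [load 130/195]
  170 → host 4 (new)  [load 170/195]
  45 → host 1  [load 175/195]
  115 → host 5 (new)  [load 115/195]
  180 → host 6 (new)  [load 180/195]
  150 → host 7 (new)  [load 150/195]
7 hosts opened.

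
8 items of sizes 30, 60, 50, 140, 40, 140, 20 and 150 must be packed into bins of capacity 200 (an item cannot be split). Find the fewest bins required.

4

Total = 150 + 140 + 140 + 60 + 50 + 40 + 30 + 20 = 630.
Lower bound: ⌈630/200⌉ = 4 bins.
A packing using 4 bins:
  bin 1: 150 + 50 = 200
  bin 2: 140 + 60 = 200
  bin 3: 140 + 40 + 20 = 200
  bin 4: 30 = 30
This matches the lower bound, so 4 is optimal.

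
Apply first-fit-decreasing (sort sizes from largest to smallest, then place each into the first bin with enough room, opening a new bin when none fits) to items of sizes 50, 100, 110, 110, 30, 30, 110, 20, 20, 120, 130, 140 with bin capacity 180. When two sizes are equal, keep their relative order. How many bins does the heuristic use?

Sorted descending: 140, 130, 120, 110, 110, 110, 100, 50, 30, 30, 20, 20.
  140 → bin 1 (new)  [load 140/180]
  130 → bin 2 (new)  [load 130/180]
  120 → bin 3 (new)  [load 120/180]
  110 → bin 4 (new)  [load 110/180]
  110 → bin 5 (new)  [load 110/180]
  110 → bin 6 (new)  [load 110/180]
  100 → bin 7 (new)  [load 100/180]
  50 → bin 2  [load 180/180]
  30 → bin 1  [load 170/180]
  30 → bin 3  [load 150/180]
  20 → bin 3  [load 170/180]
  20 → bin 4  [load 130/180]
7 bins opened.

7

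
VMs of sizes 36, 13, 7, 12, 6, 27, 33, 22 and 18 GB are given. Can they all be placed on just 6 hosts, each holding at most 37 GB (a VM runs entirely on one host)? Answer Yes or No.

A valid assignment using 5 hosts:
  host 1: 36 = 36
  host 2: 33 = 33
  host 3: 27 + 7 = 34
  host 4: 22 + 13 = 35
  host 5: 18 + 12 + 6 = 36
That uses only 5 ≤ 6, so 6 hosts are enough.

Yes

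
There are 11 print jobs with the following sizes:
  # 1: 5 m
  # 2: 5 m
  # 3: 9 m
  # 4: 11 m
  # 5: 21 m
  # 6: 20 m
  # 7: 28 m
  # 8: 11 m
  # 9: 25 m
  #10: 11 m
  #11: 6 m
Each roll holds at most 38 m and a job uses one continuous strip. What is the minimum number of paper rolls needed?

Total = 28 + 25 + 21 + 20 + 11 + 11 + 11 + 9 + 6 + 5 + 5 = 152 m.
Lower bound: ⌈152/38⌉ = 4 paper rolls.
A packing using 5 paper rolls:
  roll 1: 28 + 9 = 37
  roll 2: 25 + 11 = 36
  roll 3: 21 + 11 + 6 = 38
  roll 4: 20 + 11 + 5 = 36
  roll 5: 5 = 5
No arrangement into 4 paper rolls stays within capacity, so 5 is optimal.

5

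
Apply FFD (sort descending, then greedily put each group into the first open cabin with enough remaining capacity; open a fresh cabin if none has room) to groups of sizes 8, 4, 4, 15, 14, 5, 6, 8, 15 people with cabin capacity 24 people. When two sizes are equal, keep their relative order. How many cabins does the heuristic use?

4

Sorted descending: 15, 15, 14, 8, 8, 6, 5, 4, 4.
  15 → cabin 1 (new)  [load 15/24]
  15 → cabin 2 (new)  [load 15/24]
  14 → cabin 3 (new)  [load 14/24]
  8 → cabin 1  [load 23/24]
  8 → cabin 2  [load 23/24]
  6 → cabin 3  [load 20/24]
  5 → cabin 4 (new)  [load 5/24]
  4 → cabin 3  [load 24/24]
  4 → cabin 4  [load 9/24]
4 cabins opened.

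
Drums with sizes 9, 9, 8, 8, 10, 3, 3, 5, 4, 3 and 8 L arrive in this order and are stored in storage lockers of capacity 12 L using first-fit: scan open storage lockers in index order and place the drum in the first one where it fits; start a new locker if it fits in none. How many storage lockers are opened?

7

  9 → locker 1 (new)  [load 9/12]
  9 → locker 2 (new)  [load 9/12]
  8 → locker 3 (new)  [load 8/12]
  8 → locker 4 (new)  [load 8/12]
  10 → locker 5 (new)  [load 10/12]
  3 → locker 1  [load 12/12]
  3 → locker 2  [load 12/12]
  5 → locker 6 (new)  [load 5/12]
  4 → locker 3  [load 12/12]
  3 → locker 4  [load 11/12]
  8 → locker 7 (new)  [load 8/12]
7 storage lockers opened.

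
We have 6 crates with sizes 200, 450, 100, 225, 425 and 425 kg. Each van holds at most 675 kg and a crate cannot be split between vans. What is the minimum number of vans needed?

Total = 450 + 425 + 425 + 225 + 200 + 100 = 1825 kg.
Lower bound: ⌈1825/675⌉ = 3 vans.
A packing using 3 vans:
  van 1: 450 + 225 = 675
  van 2: 425 + 200 = 625
  van 3: 425 + 100 = 525
This matches the lower bound, so 3 is optimal.

3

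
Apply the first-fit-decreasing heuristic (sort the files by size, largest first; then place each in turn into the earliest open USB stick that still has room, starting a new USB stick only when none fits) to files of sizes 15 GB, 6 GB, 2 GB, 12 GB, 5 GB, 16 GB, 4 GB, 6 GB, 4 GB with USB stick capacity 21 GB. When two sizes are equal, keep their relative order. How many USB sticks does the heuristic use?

4

Sorted descending: 16, 15, 12, 6, 6, 5, 4, 4, 2.
  16 → USB stick 1 (new)  [load 16/21]
  15 → USB stick 2 (new)  [load 15/21]
  12 → USB stick 3 (new)  [load 12/21]
  6 → USB stick 2  [load 21/21]
  6 → USB stick 3  [load 18/21]
  5 → USB stick 1  [load 21/21]
  4 → USB stick 4 (new)  [load 4/21]
  4 → USB stick 4  [load 8/21]
  2 → USB stick 3  [load 20/21]
4 USB sticks opened.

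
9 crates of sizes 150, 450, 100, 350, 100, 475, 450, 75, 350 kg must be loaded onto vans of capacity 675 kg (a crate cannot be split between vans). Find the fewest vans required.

Total = 475 + 450 + 450 + 350 + 350 + 150 + 100 + 100 + 75 = 2500 kg.
Lower bound: ⌈2500/675⌉ = 4 vans.
Also, 5 crates each exceed 675/2 kg, and no two of those can share a van, so at least 5 vans are needed.
A packing using 5 vans:
  van 1: 475 + 150 = 625
  van 2: 450 + 100 + 100 = 650
  van 3: 450 + 75 = 525
  van 4: 350 = 350
  van 5: 350 = 350
This matches the lower bound, so 5 is optimal.

5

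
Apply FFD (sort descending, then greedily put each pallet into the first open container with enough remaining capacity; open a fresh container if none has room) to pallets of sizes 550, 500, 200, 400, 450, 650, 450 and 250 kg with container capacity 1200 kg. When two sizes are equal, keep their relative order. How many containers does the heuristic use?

3

Sorted descending: 650, 550, 500, 450, 450, 400, 250, 200.
  650 → container 1 (new)  [load 650/1200]
  550 → container 1  [load 1200/1200]
  500 → container 2 (new)  [load 500/1200]
  450 → container 2  [load 950/1200]
  450 → container 3 (new)  [load 450/1200]
  400 → container 3  [load 850/1200]
  250 → container 2  [load 1200/1200]
  200 → container 3  [load 1050/1200]
3 containers opened.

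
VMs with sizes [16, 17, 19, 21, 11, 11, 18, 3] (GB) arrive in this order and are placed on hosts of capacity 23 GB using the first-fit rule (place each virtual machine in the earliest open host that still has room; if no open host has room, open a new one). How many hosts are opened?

  16 → host 1 (new)  [load 16/23]
  17 → host 2 (new)  [load 17/23]
  19 → host 3 (new)  [load 19/23]
  21 → host 4 (new)  [load 21/23]
  11 → host 5 (new)  [load 11/23]
  11 → host 5  [load 22/23]
  18 → host 6 (new)  [load 18/23]
  3 → host 1  [load 19/23]
6 hosts opened.

6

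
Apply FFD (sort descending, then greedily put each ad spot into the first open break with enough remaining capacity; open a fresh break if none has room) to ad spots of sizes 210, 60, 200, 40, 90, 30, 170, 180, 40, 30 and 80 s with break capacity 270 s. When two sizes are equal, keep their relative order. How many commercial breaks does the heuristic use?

Sorted descending: 210, 200, 180, 170, 90, 80, 60, 40, 40, 30, 30.
  210 → break 1 (new)  [load 210/270]
  200 → break 2 (new)  [load 200/270]
  180 → break 3 (new)  [load 180/270]
  170 → break 4 (new)  [load 170/270]
  90 → break 3  [load 270/270]
  80 → break 4  [load 250/270]
  60 → break 1  [load 270/270]
  40 → break 2  [load 240/270]
  40 → break 5 (new)  [load 40/270]
  30 → break 2  [load 270/270]
  30 → break 5  [load 70/270]
5 commercial breaks opened.

5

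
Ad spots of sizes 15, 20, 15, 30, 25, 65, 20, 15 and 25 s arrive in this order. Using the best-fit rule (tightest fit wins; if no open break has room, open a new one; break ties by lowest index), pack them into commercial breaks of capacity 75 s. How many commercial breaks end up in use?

4

  15 → break 1 (new)  [load 15/75]
  20 → break 1  [load 35/75]
  15 → break 1  [load 50/75]
  30 → break 2 (new)  [load 30/75]
  25 → break 1  [load 75/75]
  65 → break 3 (new)  [load 65/75]
  20 → break 2  [load 50/75]
  15 → break 2  [load 65/75]
  25 → break 4 (new)  [load 25/75]
4 commercial breaks opened.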